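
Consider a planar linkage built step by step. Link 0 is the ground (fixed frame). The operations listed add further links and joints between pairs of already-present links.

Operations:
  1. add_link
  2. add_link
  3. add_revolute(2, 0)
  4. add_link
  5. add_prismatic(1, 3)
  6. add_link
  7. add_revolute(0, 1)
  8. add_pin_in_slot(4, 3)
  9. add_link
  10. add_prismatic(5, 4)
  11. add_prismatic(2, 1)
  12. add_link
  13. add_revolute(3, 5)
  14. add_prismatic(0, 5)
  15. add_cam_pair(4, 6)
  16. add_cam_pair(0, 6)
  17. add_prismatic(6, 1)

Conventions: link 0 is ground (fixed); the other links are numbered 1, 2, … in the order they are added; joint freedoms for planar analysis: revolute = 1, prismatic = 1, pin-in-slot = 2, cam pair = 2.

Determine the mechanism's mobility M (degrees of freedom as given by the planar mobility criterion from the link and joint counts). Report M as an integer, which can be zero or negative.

L=1 J1=0 J2=0
add link → L=2 J1=0 J2=0
add link → L=3 J1=0 J2=0
R@2,0 dof=1 J1 → L=3 J1=1 J2=0
add link → L=4 J1=1 J2=0
P@1,3 dof=1 J1 → L=4 J1=2 J2=0
add link → L=5 J1=2 J2=0
R@0,1 dof=1 J1 → L=5 J1=3 J2=0
PS@4,3 dof=2 J2 → L=5 J1=3 J2=1
add link → L=6 J1=3 J2=1
P@5,4 dof=1 J1 → L=6 J1=4 J2=1
P@2,1 dof=1 J1 → L=6 J1=5 J2=1
add link → L=7 J1=5 J2=1
R@3,5 dof=1 J1 → L=7 J1=6 J2=1
P@0,5 dof=1 J1 → L=7 J1=7 J2=1
C@4,6 dof=2 J2 → L=7 J1=7 J2=2
C@0,6 dof=2 J2 → L=7 J1=7 J2=3
P@6,1 dof=1 J1 → L=7 J1=8 J2=3
M=3(L−1)−2J1−J2=3·6−2·8−3=-1

M = -1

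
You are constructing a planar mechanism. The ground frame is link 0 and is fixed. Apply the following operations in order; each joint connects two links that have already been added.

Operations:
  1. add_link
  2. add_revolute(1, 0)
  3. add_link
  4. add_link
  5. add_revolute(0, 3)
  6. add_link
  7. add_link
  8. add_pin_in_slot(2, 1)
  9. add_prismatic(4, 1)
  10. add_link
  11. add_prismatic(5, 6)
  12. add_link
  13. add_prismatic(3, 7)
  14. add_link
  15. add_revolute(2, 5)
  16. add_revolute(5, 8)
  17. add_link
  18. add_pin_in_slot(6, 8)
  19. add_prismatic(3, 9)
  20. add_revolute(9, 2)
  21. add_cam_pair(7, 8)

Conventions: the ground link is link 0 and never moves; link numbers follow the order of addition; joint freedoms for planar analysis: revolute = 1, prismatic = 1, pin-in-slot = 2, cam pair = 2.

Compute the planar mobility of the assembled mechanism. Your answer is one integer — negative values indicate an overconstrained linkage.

link 0 = ground. State L|J1|J2 = 1|0|0
+link1  2|0|0
R(1,0) f=1→J1  2|1|0
+link2  3|1|0
+link3  4|1|0
R(0,3) f=1→J1  4|2|0
+link4  5|2|0
+link5  6|2|0
PS(2,1) f=2→J2  6|2|1
P(4,1) f=1→J1  6|3|1
+link6  7|3|1
P(5,6) f=1→J1  7|4|1
+link7  8|4|1
P(3,7) f=1→J1  8|5|1
+link8  9|5|1
R(2,5) f=1→J1  9|6|1
R(5,8) f=1→J1  9|7|1
+link9  10|7|1
PS(6,8) f=2→J2  10|7|2
P(3,9) f=1→J1  10|8|2
R(9,2) f=1→J1  10|9|2
C(7,8) f=2→J2  10|9|3
M = 3(10−1)−2·9−3 = 27−18−3 = 6

M = 6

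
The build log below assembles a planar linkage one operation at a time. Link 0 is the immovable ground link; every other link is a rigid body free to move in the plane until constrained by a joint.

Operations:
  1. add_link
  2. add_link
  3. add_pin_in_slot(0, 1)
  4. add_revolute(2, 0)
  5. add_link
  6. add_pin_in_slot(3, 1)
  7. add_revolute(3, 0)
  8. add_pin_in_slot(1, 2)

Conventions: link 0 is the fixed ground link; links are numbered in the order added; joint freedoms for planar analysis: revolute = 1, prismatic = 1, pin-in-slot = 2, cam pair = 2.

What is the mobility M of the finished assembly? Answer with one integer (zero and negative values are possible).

(L,J1,J2)=(1,0,0); link0 fixed
link1: (2,0,0)
link2: (3,0,0)
PS 0-1 [J2]: (3,0,1)
R 2-0 [J1]: (3,1,1)
link3: (4,1,1)
PS 3-1 [J2]: (4,1,2)
R 3-0 [J1]: (4,2,2)
PS 1-2 [J2]: (4,2,3)
Grübler: 3·3 − 2·2 − 3 = 2

M = 2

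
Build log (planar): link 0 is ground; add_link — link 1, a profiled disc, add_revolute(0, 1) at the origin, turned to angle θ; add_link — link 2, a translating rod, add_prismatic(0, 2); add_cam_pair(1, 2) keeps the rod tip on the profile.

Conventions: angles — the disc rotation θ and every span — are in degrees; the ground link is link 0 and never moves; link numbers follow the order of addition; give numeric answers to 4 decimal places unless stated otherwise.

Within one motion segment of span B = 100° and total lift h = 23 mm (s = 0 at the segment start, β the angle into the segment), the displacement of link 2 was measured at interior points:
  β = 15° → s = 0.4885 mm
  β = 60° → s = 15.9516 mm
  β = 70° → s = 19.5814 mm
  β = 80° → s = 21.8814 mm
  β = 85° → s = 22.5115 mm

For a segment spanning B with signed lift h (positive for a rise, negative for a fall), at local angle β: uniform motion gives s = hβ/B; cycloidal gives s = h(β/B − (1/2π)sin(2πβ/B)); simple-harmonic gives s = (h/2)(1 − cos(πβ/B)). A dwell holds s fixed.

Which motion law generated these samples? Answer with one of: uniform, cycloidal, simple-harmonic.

candidates at β/B = r: uniform s = h·r (linear in β); cycloidal s = h·(r − sin(2πr)/(2π)); simple-harmonic s = (h/2)(1 − cos(πr))
β=15°: printed 0.4885 | uniform 3.4500, cycloidal 0.4885, simple-harmonic 1.2534
β=60°: printed 15.9516 | uniform 13.8000, cycloidal 15.9516, simple-harmonic 15.0537
β=70°: printed 19.5814 | uniform 16.1000, cycloidal 19.5814, simple-harmonic 18.2595
β=80°: printed 21.8814 | uniform 18.4000, cycloidal 21.8814, simple-harmonic 20.8037
β=85°: printed 22.5115 | uniform 19.5500, cycloidal 22.5115, simple-harmonic 21.7466
only one law matches every sample → cycloidal

cycloidal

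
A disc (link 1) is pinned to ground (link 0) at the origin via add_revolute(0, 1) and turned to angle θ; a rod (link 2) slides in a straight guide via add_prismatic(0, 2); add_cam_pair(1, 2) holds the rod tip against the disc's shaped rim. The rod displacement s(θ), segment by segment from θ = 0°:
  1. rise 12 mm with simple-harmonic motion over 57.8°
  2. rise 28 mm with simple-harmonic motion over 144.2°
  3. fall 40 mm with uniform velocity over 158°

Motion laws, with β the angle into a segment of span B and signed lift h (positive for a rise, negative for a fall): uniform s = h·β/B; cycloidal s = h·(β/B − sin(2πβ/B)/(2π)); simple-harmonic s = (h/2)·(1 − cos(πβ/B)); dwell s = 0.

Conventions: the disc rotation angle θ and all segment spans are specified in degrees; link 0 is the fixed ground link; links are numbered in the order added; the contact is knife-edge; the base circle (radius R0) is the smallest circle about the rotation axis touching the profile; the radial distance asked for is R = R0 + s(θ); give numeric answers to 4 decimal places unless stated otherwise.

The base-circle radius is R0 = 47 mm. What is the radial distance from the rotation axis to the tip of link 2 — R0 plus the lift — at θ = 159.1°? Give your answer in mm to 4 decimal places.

segment 1 (0° to 57.8°, simple-harmonic, h = 12) is passed completely: s = 0.0000 + (12) = 12.0000
θ = 159.1° falls in segment 2 (57.8° to 202°, simple-harmonic, h = 28): β = 159.1 − 57.8 = 101.3°, B = 144.2°; Δs = 28/2·(1 − cos(π·0.7025)) = 22.3176; s = 12.0000 + 22.3176 = 34.3176
R = R0 + s = 47 + 34.3176 = 81.3176

81.3176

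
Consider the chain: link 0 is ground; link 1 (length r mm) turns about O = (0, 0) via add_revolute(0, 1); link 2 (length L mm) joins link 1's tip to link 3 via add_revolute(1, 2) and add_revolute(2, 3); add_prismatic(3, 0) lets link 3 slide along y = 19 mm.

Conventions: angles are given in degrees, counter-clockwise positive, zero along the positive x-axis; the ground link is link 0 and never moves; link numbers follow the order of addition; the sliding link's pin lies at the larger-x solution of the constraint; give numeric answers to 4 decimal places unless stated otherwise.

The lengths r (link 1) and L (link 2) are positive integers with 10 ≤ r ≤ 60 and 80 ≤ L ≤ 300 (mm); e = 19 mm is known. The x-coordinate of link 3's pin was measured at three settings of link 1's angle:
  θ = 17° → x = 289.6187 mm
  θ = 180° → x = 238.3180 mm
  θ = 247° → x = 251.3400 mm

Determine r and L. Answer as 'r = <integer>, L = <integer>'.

constraint per measurement: (x − r cos θ)² + (r sin θ − e)² = L²
subtracting the θ₁ and θ₂ equations cancels the r² and L² terms:
r = (x₁² − x₂²) / (2[(x₁cos θ₁ + e sin θ₁) − (x₂cos θ₂ + e sin θ₂)]) = 26.0000 → r = 26
L² = (x₁ − r cos θ₁)² + (r sin θ₁ − e)² = 70225.0137 → L = 265.0000 → L = 265
check at θ₃=247°: x = 251.3400 (printed 251.3400) ✓

r = 26, L = 265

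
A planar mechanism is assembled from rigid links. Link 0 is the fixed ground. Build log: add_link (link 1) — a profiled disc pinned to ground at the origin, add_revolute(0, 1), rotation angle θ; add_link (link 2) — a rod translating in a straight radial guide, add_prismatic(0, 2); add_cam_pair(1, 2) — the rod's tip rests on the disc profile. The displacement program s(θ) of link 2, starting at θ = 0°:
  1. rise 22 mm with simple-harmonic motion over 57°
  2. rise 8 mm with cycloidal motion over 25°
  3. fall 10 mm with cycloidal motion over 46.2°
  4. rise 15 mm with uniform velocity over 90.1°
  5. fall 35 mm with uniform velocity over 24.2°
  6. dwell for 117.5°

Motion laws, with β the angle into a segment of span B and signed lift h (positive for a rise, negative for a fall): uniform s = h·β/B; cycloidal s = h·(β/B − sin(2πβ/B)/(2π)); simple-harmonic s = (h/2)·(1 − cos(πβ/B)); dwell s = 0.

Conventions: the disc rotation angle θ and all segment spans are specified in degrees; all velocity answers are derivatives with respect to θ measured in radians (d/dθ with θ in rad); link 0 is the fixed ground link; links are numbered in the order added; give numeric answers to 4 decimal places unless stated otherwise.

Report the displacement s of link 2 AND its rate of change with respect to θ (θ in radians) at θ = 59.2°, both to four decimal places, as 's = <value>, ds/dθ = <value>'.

seg 1 [0°–57°] simple-harmonic, h=22: full span → s += 22 → s = 22.0000
seg 2 [57°–82°] cycloidal, h=8: θ=59.2° here. β=2.2, B=25. 8·(0.0880 − sin(2π·0.0880)/(2π)) = 0.0353 → s = 22.0353
velocity in seg [57°–82°] (cycloidal), θ in radians: β = 2.2° = 0.0384 rad, B = 25° = 0.4363 rad; ds/dθ = (h/B)(1 − cos(2πβ/B)) = (8/0.4363)(1 − cos(2π·0.0880)) = 2.731964 mm/rad

s = 22.0353, ds/dθ = 2.7320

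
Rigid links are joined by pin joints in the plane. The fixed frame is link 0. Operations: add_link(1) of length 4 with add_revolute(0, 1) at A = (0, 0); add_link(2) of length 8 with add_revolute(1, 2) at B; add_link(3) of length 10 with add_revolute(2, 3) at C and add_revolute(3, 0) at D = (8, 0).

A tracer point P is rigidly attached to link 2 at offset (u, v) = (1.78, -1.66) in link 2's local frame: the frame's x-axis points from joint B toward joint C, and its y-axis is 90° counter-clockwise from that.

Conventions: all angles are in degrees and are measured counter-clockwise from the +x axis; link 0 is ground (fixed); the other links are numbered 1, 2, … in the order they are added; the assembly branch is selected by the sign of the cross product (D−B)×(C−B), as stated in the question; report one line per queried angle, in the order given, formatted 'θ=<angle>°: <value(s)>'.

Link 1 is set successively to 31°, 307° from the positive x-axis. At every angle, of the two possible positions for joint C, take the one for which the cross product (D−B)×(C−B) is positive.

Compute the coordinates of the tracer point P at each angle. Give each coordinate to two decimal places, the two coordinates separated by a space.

A=(0,0), D=(8.00,0)
θ=31°: B = A + 4.00·(cos31°, sin31°) = (3.4287, 2.0602)
θ=31°: |BD| = 5.0141
θ=31°: circle(B,8.00) ∩ circle(D,10.00): a=-1.0828, h=7.9264
θ=31°:   candidates: C₊=(5.6982,9.7315) cross=39.744; C₋=(-0.8152,-4.7214) cross=-39.744
θ=31°:   branch + wants cross > 0 → take C=(5.6982,9.7315) (cross=39.744)
θ=31°: ex = (C−B)/|BC| = (0.2837,0.9589); ey = (-0.9589,0.2837)
θ=31°: P = B + 1.78·ex + -1.66·ey = (5.5254,3.2961)
θ=307°: B = A + 4.00·(cos307°, sin307°) = (2.4073, -3.1945)
θ=307°: |BD| = 6.4408
θ=307°: circle(B,8.00) ∩ circle(D,10.00): a=0.4257, h=7.9887
θ=307°:   candidates: C₊=(-1.1853,3.9534) cross=51.453; C₋=(6.7392,-9.9202) cross=-51.453
θ=307°:   branch + wants cross > 0 → take C=(-1.1853,3.9534) (cross=51.453)
θ=307°: ex = (C−B)/|BC| = (-0.4491,0.8935); ey = (-0.8935,-0.4491)
θ=307°: P = B + 1.78·ex + -1.66·ey = (3.0911,-0.8587)

θ=31°: 5.53 3.30
θ=307°: 3.09 -0.86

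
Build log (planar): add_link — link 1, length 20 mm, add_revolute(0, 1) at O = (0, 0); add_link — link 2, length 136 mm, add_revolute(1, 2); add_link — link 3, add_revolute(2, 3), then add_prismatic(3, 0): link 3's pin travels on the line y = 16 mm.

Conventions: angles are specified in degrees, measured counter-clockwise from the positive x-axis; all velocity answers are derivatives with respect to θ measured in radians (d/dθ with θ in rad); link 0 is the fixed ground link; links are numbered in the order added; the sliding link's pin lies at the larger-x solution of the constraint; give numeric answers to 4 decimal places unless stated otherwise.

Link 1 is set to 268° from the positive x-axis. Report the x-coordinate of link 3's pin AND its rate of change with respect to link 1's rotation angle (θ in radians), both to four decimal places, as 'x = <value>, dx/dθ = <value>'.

geometry: r = 20 mm, L = 136 mm, e = 16 mm
crank pin P = (r cos θ, r sin θ) = (-0.697990, -19.987817)
h = r sin θ − e = -19.987817 − 16 = -35.987817
x = r cos θ + √(L² − h²) = -0.697990 + 131.152114 = 130.454124
dx/dθ = −r sin θ − h·r cos θ/√(L² − h²) (θ in radians; h = -35.987817) = 19.796290

x = 130.4541, dx/dθ = 19.7963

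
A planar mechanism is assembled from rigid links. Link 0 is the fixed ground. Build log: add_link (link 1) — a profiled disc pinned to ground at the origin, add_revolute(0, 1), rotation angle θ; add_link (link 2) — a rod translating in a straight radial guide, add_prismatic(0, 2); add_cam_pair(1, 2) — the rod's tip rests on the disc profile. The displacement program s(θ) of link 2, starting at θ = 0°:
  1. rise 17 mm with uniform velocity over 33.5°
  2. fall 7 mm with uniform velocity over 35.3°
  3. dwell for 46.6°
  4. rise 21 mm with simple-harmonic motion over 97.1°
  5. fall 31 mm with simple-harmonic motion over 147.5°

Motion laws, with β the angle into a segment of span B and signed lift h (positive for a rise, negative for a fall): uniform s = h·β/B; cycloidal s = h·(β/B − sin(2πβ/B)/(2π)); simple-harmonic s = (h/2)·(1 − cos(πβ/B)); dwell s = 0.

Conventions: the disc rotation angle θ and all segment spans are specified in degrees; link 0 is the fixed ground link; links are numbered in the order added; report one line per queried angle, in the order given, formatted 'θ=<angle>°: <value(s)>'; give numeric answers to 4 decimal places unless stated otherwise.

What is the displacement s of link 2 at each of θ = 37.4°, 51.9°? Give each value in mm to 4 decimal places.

seg 1 [0°–33.5°] uniform, h=17: full span → s += 17 → s = 17.0000
seg 2 [33.5°–68.8°] uniform, h=-7: θ=37.4° here. β=3.9, B=35.3. -7·3.9/35.3 = -0.7734 → s = 16.2266
seg 2 [33.5°–68.8°] uniform, h=-7: θ=51.9° here. β=18.4, B=35.3. -7·18.4/35.3 = -3.6487 → s = 13.3513

θ=37.4°: 16.2266
θ=51.9°: 13.3513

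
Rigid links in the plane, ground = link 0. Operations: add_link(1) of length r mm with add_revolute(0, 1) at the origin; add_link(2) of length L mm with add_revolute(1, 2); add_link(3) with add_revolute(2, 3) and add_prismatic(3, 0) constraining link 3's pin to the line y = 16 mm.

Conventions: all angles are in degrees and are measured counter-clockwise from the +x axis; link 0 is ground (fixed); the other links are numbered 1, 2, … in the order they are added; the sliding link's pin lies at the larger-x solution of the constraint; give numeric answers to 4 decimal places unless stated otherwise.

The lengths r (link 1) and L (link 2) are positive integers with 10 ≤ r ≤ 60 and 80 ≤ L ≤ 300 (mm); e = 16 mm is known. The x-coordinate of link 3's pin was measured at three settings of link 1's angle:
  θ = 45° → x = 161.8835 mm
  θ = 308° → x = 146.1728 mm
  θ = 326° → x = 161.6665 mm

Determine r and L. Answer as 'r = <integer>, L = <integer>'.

constraint per measurement: (x − r cos θ)² + (r sin θ − e)² = L²
subtracting the θ₁ and θ₂ equations cancels the r² and L² terms:
r = (x₁² − x₂²) / (2[(x₁cos θ₁ + e sin θ₁) − (x₂cos θ₂ + e sin θ₂)]) = 50.0000 → r = 50
L² = (x₁ − r cos θ₁)² + (r sin θ₁ − e)² = 16384.0047 → L = 128.0000 → L = 128
check at θ₃=326°: x = 161.6665 (printed 161.6665) ✓

r = 50, L = 128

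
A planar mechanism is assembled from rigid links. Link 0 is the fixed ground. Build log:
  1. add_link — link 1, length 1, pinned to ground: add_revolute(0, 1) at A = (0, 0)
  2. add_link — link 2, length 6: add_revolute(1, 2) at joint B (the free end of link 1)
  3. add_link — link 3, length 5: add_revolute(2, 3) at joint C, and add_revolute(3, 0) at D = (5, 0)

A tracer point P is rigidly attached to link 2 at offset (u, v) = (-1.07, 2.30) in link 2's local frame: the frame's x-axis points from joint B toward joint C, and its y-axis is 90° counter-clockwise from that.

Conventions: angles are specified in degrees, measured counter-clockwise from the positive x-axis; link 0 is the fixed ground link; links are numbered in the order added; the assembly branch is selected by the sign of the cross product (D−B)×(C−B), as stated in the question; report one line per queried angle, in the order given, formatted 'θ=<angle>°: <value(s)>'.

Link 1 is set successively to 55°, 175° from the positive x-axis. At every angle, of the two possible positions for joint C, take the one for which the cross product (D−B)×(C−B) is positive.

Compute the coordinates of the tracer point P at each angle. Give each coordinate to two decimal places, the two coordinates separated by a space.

A=(0,0), D=(5.00,0)
θ=55°: B = A + 1.00·(cos55°, sin55°) = (0.5736, 0.8192)
θ=55°: |BD| = 4.5016
θ=55°: circle(B,6.00) ∩ circle(D,5.00): a=3.4726, h=4.8930
θ=55°:   candidates: C₊=(4.8786,4.9985) cross=22.026; C₋=(3.0978,-4.6240) cross=-22.026
θ=55°:   branch + wants cross > 0 → take C=(4.8786,4.9985) (cross=22.026)
θ=55°: ex = (C−B)/|BC| = (0.7175,0.6966); ey = (-0.6966,0.7175)
θ=55°: P = B + -1.07·ex + 2.30·ey = (-1.7962,1.7241)
θ=175°: B = A + 1.00·(cos175°, sin175°) = (-0.9962, 0.0872)
θ=175°: |BD| = 5.9968
θ=175°: circle(B,6.00) ∩ circle(D,5.00): a=3.9156, h=4.5462
θ=175°:   candidates: C₊=(2.9850,4.5760) cross=27.263; C₋=(2.8529,-4.5155) cross=-27.263
θ=175°:   branch + wants cross > 0 → take C=(2.9850,4.5760) (cross=27.263)
θ=175°: ex = (C−B)/|BC| = (0.6635,0.7481); ey = (-0.7481,0.6635)
θ=175°: P = B + -1.07·ex + 2.30·ey = (-3.4269,0.8128)

θ=55°: -1.80 1.72
θ=175°: -3.43 0.81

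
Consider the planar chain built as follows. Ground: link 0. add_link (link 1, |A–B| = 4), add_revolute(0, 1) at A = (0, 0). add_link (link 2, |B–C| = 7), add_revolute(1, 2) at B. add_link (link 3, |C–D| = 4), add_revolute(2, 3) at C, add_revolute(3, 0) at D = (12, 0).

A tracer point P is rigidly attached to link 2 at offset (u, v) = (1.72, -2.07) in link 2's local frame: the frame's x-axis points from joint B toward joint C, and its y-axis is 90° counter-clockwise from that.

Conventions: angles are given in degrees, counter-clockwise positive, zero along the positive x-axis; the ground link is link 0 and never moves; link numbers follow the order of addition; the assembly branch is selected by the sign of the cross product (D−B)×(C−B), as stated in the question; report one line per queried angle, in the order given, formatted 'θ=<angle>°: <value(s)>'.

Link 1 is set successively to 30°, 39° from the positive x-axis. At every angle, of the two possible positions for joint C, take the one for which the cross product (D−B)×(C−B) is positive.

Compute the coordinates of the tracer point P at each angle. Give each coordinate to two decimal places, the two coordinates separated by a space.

A=(0,0), D=(12.00,0)
θ=30°: B = A + 4.00·(cos30°, sin30°) = (3.4641, 2.0000)
θ=30°: |BD| = 8.7671
θ=30°: circle(B,7.00) ∩ circle(D,4.00): a=6.2656, h=3.1213
θ=30°:   candidates: C₊=(10.2765,3.6097) cross=27.365; C₋=(8.8524,-2.4683) cross=-27.365
θ=30°:   branch + wants cross > 0 → take C=(10.2765,3.6097) (cross=27.365)
θ=30°: ex = (C−B)/|BC| = (0.9732,0.2300); ey = (-0.2300,0.9732)
θ=30°: P = B + 1.72·ex + -2.07·ey = (5.6140,0.3810)
θ=39°: B = A + 4.00·(cos39°, sin39°) = (3.1086, 2.5173)
θ=39°: |BD| = 9.2409
θ=39°: circle(B,7.00) ∩ circle(D,4.00): a=6.4060, h=2.8219
θ=39°:   candidates: C₊=(10.0410,3.4875) cross=26.077; C₋=(8.5036,-1.9430) cross=-26.077
θ=39°:   branch + wants cross > 0 → take C=(10.0410,3.4875) (cross=26.077)
θ=39°: ex = (C−B)/|BC| = (0.9903,0.1386); ey = (-0.1386,0.9903)
θ=39°: P = B + 1.72·ex + -2.07·ey = (5.0989,0.7056)

θ=30°: 5.61 0.38
θ=39°: 5.10 0.71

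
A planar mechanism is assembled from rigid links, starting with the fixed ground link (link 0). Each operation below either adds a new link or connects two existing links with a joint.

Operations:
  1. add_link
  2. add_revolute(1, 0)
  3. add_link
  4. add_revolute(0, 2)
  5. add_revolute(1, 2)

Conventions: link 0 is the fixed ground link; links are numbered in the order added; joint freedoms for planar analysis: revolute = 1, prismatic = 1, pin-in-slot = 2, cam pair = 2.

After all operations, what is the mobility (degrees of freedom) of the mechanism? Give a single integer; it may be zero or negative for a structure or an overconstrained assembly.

L=1 J1=0 J2=0
add link → L=2 J1=0 J2=0
R@1,0 dof=1 J1 → L=2 J1=1 J2=0
add link → L=3 J1=1 J2=0
R@0,2 dof=1 J1 → L=3 J1=2 J2=0
R@1,2 dof=1 J1 → L=3 J1=3 J2=0
M=3(L−1)−2J1−J2=3·2−2·3−0=0

M = 0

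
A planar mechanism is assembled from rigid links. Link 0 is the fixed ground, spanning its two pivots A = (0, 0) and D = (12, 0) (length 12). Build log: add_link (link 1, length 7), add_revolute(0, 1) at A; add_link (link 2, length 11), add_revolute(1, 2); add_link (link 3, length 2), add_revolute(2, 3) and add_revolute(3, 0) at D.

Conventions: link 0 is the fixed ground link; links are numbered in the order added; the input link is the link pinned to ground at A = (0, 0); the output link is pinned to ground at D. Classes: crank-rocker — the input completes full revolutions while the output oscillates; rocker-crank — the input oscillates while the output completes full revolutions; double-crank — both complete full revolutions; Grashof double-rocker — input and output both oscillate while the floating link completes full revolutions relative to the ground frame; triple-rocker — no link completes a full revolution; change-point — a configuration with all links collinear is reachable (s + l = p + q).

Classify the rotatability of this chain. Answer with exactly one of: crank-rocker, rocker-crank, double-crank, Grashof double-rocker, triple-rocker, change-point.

lengths: ground=12, input=7, coupler=11, output=2
sorted: s=2 (shortest), l=12 (longest), p+q=18
s + l = 14 vs p + q = 18
s + l < p + q (Grashof) with shortest = output link → rocker-crank

rocker-crank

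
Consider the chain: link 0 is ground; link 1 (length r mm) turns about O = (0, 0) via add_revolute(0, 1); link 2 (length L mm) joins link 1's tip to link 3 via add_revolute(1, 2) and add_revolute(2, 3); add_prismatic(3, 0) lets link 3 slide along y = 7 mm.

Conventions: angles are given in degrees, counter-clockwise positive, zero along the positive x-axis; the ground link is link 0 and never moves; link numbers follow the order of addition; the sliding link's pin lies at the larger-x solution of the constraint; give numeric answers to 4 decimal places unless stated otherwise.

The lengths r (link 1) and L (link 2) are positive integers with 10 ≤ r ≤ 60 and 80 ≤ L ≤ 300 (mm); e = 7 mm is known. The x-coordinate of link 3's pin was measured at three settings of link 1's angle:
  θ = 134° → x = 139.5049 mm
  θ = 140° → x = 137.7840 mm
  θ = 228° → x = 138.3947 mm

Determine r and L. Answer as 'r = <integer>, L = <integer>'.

constraint per measurement: (x − r cos θ)² + (r sin θ − e)² = L²
subtracting the θ₁ and θ₂ equations cancels the r² and L² terms:
r = (x₁² − x₂²) / (2[(x₁cos θ₁ + e sin θ₁) − (x₂cos θ₂ + e sin θ₂)]) = 26.0011 → r = 26
L² = (x₁ − r cos θ₁)² + (r sin θ₁ − e)² = 24964.0063 → L = 158.0000 → L = 158
check at θ₃=228°: x = 138.3947 (printed 138.3947) ✓

r = 26, L = 158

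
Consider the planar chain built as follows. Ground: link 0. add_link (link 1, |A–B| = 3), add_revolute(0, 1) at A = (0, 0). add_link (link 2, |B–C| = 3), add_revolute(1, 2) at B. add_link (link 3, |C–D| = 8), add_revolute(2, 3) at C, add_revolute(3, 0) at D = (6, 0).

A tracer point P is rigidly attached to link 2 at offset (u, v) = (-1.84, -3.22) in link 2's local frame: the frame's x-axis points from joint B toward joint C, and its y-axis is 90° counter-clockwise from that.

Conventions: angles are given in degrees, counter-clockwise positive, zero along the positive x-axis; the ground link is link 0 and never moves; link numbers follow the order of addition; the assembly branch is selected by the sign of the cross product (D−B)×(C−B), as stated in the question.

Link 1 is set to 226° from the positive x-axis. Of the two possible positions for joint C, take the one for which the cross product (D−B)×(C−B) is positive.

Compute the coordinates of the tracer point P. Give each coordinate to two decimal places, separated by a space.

A=(0,0), D=(6.00,0)
B = A + 3.00·(cos226°, sin226°) = (-2.0840, -2.1580)
|BD| = 8.3671
circle(B,3.00) ∩ circle(D,8.00): a=0.8968, h=2.8628
  candidates: C₊=(-1.9559,0.8392) cross=23.953; C₋=(-0.4791,-4.6927) cross=-23.953
  branch + wants cross > 0 → take C=(-1.9559,0.8392) (cross=23.953)
ex = (C−B)/|BC| = (0.0427,0.9991); ey = (-0.9991,0.0427)
P = B + -1.84·ex + -3.22·ey = (1.0545,-4.1339)

1.05 -4.13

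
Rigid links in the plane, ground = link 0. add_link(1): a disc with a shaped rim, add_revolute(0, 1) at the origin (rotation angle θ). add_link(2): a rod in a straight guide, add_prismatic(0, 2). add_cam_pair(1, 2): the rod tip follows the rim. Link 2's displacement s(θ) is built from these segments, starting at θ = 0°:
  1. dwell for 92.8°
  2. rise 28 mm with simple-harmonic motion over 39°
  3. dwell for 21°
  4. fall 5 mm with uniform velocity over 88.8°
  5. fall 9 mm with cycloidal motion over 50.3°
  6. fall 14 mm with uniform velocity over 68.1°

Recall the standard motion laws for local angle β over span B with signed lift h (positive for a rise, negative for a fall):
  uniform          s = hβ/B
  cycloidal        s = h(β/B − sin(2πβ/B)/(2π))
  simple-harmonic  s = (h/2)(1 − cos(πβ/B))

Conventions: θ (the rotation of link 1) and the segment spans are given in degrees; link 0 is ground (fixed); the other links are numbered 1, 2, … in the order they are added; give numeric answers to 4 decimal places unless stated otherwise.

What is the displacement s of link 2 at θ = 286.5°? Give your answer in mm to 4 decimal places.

segment 1 (0° to 92.8°, dwell): s unchanged at 0.0000
segment 2 (92.8° to 131.8°, simple-harmonic, h = 28) is passed completely: s = 0.0000 + (28) = 28.0000
segment 3 (131.8° to 152.8°, dwell): s unchanged at 28.0000
segment 4 (152.8° to 241.6°, uniform, h = -5) is passed completely: s = 28.0000 + (-5) = 23.0000
θ = 286.5° falls in segment 5 (241.6° to 291.9°, cycloidal, h = -9): β = 286.5 − 241.6 = 44.9°, B = 50.3°; Δs = -9·(0.8926 − sin(2π·0.8926)/(2π)) = -8.9284; s = 23.0000 − 8.9284 = 14.0716

14.0716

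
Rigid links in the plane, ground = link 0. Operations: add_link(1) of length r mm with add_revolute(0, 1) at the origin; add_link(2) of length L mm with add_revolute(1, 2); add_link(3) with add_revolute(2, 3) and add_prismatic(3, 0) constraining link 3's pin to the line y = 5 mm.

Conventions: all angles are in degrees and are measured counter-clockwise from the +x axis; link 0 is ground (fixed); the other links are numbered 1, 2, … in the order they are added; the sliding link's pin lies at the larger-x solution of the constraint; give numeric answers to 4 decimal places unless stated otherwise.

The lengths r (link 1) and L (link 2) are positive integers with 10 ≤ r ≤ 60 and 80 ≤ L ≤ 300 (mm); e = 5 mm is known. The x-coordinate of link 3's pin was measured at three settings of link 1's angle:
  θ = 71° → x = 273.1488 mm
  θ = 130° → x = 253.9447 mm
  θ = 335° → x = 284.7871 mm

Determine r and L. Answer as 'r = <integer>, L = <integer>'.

constraint per measurement: (x − r cos θ)² + (r sin θ − e)² = L²
subtracting the θ₁ and θ₂ equations cancels the r² and L² terms:
r = (x₁² − x₂²) / (2[(x₁cos θ₁ + e sin θ₁) − (x₂cos θ₂ + e sin θ₂)]) = 20.0000 → r = 20
L² = (x₁ − r cos θ₁)² + (r sin θ₁ − e)² = 71289.0212 → L = 267.0000 → L = 267
check at θ₃=335°: x = 284.7871 (printed 284.7871) ✓

r = 20, L = 267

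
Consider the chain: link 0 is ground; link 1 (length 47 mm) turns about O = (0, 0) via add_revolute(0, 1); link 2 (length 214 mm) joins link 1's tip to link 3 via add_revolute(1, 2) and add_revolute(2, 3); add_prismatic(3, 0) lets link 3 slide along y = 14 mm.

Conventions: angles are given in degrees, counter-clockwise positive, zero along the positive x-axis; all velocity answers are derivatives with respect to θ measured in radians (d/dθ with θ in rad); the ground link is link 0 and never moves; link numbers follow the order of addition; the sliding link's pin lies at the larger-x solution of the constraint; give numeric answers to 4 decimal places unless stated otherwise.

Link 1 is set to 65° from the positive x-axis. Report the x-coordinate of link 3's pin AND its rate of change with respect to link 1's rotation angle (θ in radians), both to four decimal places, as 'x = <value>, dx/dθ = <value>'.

geometry: r = 47 mm, L = 214 mm, e = 14 mm
crank pin P = (r cos θ, r sin θ) = (19.863058, 42.596466)
h = r sin θ − e = 42.596466 − 14 = 28.596466
x = r cos θ + √(L² − h²) = 19.863058 + 212.080744 = 231.943803
dx/dθ = −r sin θ − h·r cos θ/√(L² − h²) (θ in radians; h = 28.596466) = -45.274754

x = 231.9438, dx/dθ = -45.2748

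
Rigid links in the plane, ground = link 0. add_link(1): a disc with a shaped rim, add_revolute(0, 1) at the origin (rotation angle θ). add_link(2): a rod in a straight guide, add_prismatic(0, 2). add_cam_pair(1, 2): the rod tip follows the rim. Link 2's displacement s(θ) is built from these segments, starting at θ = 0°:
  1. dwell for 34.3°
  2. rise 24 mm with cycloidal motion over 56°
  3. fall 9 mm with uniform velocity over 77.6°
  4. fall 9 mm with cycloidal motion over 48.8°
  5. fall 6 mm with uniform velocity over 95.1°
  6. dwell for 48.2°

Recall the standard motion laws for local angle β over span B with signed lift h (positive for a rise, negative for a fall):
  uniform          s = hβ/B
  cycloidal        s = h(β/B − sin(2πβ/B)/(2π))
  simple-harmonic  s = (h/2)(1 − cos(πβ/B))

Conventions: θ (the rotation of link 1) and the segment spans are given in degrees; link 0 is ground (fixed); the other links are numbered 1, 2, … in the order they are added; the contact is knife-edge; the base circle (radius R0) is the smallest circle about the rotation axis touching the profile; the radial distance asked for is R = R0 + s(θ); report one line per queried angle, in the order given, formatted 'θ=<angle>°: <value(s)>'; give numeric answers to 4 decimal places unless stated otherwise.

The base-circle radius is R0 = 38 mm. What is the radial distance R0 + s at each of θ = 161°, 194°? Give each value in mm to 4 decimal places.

segment 1 (0° to 34.3°, dwell): s unchanged at 0.0000
segment 2 (34.3° to 90.3°, cycloidal, h = 24) is passed completely: s = 0.0000 + (24) = 24.0000
θ = 161° falls in segment 3 (90.3° to 167.9°, uniform, h = -9): β = 161 − 90.3 = 70.7°, B = 77.6°; Δs = -9·70.7/77.6 = -8.1997; s = 24.0000 − 8.1997 = 15.8003
segment 3 (90.3° to 167.9°, uniform, h = -9) is passed completely: s = 24.0000 + (-9) = 15.0000
θ = 194° falls in segment 4 (167.9° to 216.7°, cycloidal, h = -9): β = 194 − 167.9 = 26.1°, B = 48.8°; Δs = -9·(0.5348 − sin(2π·0.5348)/(2π)) = -5.1246; s = 15.0000 − 5.1246 = 9.8754
θ=161°: R = R0 + s = 38 + 15.8003 = 53.8003
θ=194°: R = R0 + s = 38 + 9.8754 = 47.8754

θ=161°: 53.8003
θ=194°: 47.8754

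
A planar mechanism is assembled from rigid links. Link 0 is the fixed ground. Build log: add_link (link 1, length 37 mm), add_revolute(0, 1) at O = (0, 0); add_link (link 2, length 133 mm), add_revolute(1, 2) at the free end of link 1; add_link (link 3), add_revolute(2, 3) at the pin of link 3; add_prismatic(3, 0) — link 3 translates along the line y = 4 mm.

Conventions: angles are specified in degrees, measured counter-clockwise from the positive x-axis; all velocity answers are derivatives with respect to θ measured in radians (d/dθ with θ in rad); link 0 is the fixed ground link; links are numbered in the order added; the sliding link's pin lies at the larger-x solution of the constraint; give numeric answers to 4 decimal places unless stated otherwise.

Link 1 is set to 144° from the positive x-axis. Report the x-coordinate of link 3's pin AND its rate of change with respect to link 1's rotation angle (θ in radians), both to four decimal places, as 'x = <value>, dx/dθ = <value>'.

geometry: r = 37 mm, L = 133 mm, e = 4 mm
crank pin P = (r cos θ, r sin θ) = (-29.933629, 21.748054)
h = r sin θ − e = 21.748054 − 4 = 17.748054
x = r cos θ + √(L² − h²) = -29.933629 + 131.810495 = 101.876866
dx/dθ = −r sin θ − h·r cos θ/√(L² − h²) (θ in radians; h = 17.748054) = -17.717543

x = 101.8769, dx/dθ = -17.7175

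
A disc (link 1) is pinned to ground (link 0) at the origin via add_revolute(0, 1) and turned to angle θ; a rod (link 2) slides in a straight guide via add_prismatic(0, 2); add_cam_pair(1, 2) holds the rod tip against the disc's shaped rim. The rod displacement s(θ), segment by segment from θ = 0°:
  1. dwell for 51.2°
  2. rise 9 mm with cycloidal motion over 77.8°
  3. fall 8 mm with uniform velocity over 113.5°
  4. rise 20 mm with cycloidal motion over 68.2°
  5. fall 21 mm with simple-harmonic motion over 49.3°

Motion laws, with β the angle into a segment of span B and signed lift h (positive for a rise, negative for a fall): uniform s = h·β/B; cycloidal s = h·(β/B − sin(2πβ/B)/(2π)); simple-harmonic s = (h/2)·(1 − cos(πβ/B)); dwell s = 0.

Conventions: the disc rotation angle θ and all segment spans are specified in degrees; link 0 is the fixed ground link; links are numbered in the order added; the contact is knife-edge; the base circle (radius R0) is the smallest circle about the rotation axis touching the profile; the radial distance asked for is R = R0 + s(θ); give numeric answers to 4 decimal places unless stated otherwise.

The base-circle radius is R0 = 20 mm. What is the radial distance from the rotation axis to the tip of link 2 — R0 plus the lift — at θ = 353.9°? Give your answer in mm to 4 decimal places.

segment 1 (0° to 51.2°, dwell): s unchanged at 0.0000
segment 2 (51.2° to 129°, cycloidal, h = 9) is passed completely: s = 0.0000 + (9) = 9.0000
segment 3 (129° to 242.5°, uniform, h = -8) is passed completely: s = 9.0000 + (-8) = 1.0000
segment 4 (242.5° to 310.7°, cycloidal, h = 20) is passed completely: s = 1.0000 + (20) = 21.0000
θ = 353.9° falls in segment 5 (310.7° to 360°, simple-harmonic, h = -21): β = 353.9 − 310.7 = 43.2°, B = 49.3°; Δs = -21/2·(1 − cos(π·0.8763)) = -20.2167; s = 21.0000 − 20.2167 = 0.7833
R = R0 + s = 20 + 0.7833 = 20.7833

20.7833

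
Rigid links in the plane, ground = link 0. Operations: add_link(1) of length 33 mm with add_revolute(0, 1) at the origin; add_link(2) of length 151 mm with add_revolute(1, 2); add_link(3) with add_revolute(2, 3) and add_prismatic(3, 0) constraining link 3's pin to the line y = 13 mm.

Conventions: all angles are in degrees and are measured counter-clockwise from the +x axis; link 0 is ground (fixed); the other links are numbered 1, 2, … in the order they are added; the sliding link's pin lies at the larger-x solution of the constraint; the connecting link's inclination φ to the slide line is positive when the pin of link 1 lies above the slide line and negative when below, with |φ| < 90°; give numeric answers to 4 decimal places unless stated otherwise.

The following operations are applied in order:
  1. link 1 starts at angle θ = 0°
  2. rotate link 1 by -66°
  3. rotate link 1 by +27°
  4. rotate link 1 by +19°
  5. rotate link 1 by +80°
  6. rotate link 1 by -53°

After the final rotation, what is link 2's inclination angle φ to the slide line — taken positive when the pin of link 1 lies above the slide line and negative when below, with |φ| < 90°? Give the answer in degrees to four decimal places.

geometry: r = 33 mm, L = 151 mm, e = 13 mm; θ starts at 0°
rotate link 1 by -66°: θ ← 0° -66° = -66°
rotate link 1 by +27°: θ ← -66° +27° = -39°
rotate link 1 by +19°: θ ← -39° +19° = -20°
rotate link 1 by +80°: θ ← -20° +80° = 60°
rotate link 1 by -53°: θ ← 60° -53° = 7°
h = r sin θ − e = 4.021688 − 13 = -8.978312
sin φ = h / L = -8.978312 / 151 = -0.05945902
φ = arcsin(-0.05945902) = -3.408761°

-3.4088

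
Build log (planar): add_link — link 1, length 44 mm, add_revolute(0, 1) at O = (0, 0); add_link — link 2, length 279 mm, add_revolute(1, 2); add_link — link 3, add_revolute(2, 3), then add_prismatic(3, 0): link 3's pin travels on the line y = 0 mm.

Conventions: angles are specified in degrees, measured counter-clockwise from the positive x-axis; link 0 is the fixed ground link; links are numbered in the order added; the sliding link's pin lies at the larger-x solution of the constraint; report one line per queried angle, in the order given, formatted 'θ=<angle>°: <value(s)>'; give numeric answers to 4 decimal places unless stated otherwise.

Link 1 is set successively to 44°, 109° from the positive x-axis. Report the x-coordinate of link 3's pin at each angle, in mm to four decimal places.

geometry: r = 44 mm, L = 279 mm, e = 0 mm
θ=44°: crank pin P = (r cos θ, r sin θ) = (31.650951, 30.564968)
θ=44°: h = r sin θ − e = 30.564968 − 0 = 30.564968
θ=44°: x = r cos θ + √(L² − h²) = 31.650951 + 277.320722 = 308.971673
θ=109°: crank pin P = (r cos θ, r sin θ) = (-14.324999, 41.602817)
θ=109°: h = r sin θ − e = 41.602817 − 0 = 41.602817
θ=109°: x = r cos θ + √(L² − h²) = -14.324999 + 275.880781 = 261.555783

θ=44°: 308.9717
θ=109°: 261.5558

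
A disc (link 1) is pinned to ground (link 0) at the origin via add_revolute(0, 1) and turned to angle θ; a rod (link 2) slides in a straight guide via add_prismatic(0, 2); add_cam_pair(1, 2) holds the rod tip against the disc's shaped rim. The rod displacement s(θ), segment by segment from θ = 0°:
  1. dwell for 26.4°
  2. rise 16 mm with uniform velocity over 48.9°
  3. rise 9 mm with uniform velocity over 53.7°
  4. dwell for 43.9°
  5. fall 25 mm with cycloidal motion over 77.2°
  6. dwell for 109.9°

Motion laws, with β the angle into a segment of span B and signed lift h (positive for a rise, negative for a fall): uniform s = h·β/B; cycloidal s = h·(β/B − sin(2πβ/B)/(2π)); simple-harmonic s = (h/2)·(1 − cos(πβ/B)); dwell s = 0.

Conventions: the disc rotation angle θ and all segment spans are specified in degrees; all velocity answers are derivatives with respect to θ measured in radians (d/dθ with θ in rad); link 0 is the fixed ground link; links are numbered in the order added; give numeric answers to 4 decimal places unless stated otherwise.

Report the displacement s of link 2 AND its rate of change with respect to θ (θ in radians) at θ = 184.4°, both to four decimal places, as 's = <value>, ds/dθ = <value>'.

segment 1 (0° to 26.4°, dwell): s unchanged at 0.0000
segment 2 (26.4° to 75.3°, uniform, h = 16) is passed completely: s = 0.0000 + (16) = 16.0000
segment 3 (75.3° to 129°, uniform, h = 9) is passed completely: s = 16.0000 + (9) = 25.0000
segment 4 (129° to 172.9°, dwell): s unchanged at 25.0000
θ = 184.4° falls in segment 5 (172.9° to 250.1°, cycloidal, h = -25): β = 184.4 − 172.9 = 11.5°, B = 77.2°; Δs = -25·(0.1490 − sin(2π·0.1490)/(2π)) = -0.5204; s = 25.0000 − 0.5204 = 24.4796
velocity in seg [172.9°–250.1°] (cycloidal), θ in radians: β = 11.5° = 0.2007 rad, B = 77.2° = 1.3474 rad; ds/dθ = (h/B)(1 − cos(2πβ/B)) = ((-25)/1.3474)(1 − cos(2π·0.1490)) = -7.550865 mm/rad

s = 24.4796, ds/dθ = -7.5509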